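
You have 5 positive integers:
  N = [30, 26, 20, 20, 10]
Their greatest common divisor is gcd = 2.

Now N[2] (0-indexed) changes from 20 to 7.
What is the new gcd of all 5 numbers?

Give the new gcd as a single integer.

Numbers: [30, 26, 20, 20, 10], gcd = 2
Change: index 2, 20 -> 7
gcd of the OTHER numbers (without index 2): gcd([30, 26, 20, 10]) = 2
New gcd = gcd(g_others, new_val) = gcd(2, 7) = 1

Answer: 1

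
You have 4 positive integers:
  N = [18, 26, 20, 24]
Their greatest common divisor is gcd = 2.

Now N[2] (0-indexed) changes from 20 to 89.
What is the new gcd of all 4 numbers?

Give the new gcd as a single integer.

Answer: 1

Derivation:
Numbers: [18, 26, 20, 24], gcd = 2
Change: index 2, 20 -> 89
gcd of the OTHER numbers (without index 2): gcd([18, 26, 24]) = 2
New gcd = gcd(g_others, new_val) = gcd(2, 89) = 1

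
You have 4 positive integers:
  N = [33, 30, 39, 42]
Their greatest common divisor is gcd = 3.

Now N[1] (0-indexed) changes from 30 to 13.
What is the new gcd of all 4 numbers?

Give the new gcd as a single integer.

Answer: 1

Derivation:
Numbers: [33, 30, 39, 42], gcd = 3
Change: index 1, 30 -> 13
gcd of the OTHER numbers (without index 1): gcd([33, 39, 42]) = 3
New gcd = gcd(g_others, new_val) = gcd(3, 13) = 1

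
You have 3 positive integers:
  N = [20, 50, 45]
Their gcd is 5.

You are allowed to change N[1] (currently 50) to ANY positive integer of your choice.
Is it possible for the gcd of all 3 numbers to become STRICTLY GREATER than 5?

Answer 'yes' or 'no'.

Answer: no

Derivation:
Current gcd = 5
gcd of all OTHER numbers (without N[1]=50): gcd([20, 45]) = 5
The new gcd after any change is gcd(5, new_value).
This can be at most 5.
Since 5 = old gcd 5, the gcd can only stay the same or decrease.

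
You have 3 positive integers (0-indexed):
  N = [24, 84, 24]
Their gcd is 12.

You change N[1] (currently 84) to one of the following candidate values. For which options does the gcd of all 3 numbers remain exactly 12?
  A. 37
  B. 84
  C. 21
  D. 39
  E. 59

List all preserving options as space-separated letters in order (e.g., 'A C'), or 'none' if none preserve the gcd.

Old gcd = 12; gcd of others (without N[1]) = 24
New gcd for candidate v: gcd(24, v). Preserves old gcd iff gcd(24, v) = 12.
  Option A: v=37, gcd(24,37)=1 -> changes
  Option B: v=84, gcd(24,84)=12 -> preserves
  Option C: v=21, gcd(24,21)=3 -> changes
  Option D: v=39, gcd(24,39)=3 -> changes
  Option E: v=59, gcd(24,59)=1 -> changes

Answer: B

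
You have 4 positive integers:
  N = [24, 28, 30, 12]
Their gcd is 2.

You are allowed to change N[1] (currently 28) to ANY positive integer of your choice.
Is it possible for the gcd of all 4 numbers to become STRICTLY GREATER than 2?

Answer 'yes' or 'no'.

Current gcd = 2
gcd of all OTHER numbers (without N[1]=28): gcd([24, 30, 12]) = 6
The new gcd after any change is gcd(6, new_value).
This can be at most 6.
Since 6 > old gcd 2, the gcd CAN increase (e.g., set N[1] = 6).

Answer: yes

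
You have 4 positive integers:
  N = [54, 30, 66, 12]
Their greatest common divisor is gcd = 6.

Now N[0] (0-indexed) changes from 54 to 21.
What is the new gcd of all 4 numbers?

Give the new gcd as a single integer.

Answer: 3

Derivation:
Numbers: [54, 30, 66, 12], gcd = 6
Change: index 0, 54 -> 21
gcd of the OTHER numbers (without index 0): gcd([30, 66, 12]) = 6
New gcd = gcd(g_others, new_val) = gcd(6, 21) = 3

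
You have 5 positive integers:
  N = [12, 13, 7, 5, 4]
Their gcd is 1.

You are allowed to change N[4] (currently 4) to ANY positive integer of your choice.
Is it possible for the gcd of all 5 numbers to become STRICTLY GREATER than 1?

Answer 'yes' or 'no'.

Answer: no

Derivation:
Current gcd = 1
gcd of all OTHER numbers (without N[4]=4): gcd([12, 13, 7, 5]) = 1
The new gcd after any change is gcd(1, new_value).
This can be at most 1.
Since 1 = old gcd 1, the gcd can only stay the same or decrease.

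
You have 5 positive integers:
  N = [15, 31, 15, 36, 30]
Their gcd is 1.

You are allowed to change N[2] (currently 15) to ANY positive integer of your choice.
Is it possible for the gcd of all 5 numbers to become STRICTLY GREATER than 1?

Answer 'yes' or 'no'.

Answer: no

Derivation:
Current gcd = 1
gcd of all OTHER numbers (without N[2]=15): gcd([15, 31, 36, 30]) = 1
The new gcd after any change is gcd(1, new_value).
This can be at most 1.
Since 1 = old gcd 1, the gcd can only stay the same or decrease.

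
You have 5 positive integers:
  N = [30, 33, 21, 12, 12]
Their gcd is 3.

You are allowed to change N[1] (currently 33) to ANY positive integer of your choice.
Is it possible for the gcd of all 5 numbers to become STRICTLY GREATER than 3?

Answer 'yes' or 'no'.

Current gcd = 3
gcd of all OTHER numbers (without N[1]=33): gcd([30, 21, 12, 12]) = 3
The new gcd after any change is gcd(3, new_value).
This can be at most 3.
Since 3 = old gcd 3, the gcd can only stay the same or decrease.

Answer: no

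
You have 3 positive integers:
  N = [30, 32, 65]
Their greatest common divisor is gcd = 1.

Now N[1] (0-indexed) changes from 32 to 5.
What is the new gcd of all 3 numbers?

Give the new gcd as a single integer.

Answer: 5

Derivation:
Numbers: [30, 32, 65], gcd = 1
Change: index 1, 32 -> 5
gcd of the OTHER numbers (without index 1): gcd([30, 65]) = 5
New gcd = gcd(g_others, new_val) = gcd(5, 5) = 5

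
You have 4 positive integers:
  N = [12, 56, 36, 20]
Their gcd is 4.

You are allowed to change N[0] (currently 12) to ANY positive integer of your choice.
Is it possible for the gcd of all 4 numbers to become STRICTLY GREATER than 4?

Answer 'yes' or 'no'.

Current gcd = 4
gcd of all OTHER numbers (without N[0]=12): gcd([56, 36, 20]) = 4
The new gcd after any change is gcd(4, new_value).
This can be at most 4.
Since 4 = old gcd 4, the gcd can only stay the same or decrease.

Answer: no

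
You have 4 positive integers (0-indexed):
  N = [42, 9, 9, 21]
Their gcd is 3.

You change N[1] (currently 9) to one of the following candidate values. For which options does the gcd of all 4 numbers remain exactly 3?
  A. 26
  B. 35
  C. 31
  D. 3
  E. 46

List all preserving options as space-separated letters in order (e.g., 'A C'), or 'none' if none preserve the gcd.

Old gcd = 3; gcd of others (without N[1]) = 3
New gcd for candidate v: gcd(3, v). Preserves old gcd iff gcd(3, v) = 3.
  Option A: v=26, gcd(3,26)=1 -> changes
  Option B: v=35, gcd(3,35)=1 -> changes
  Option C: v=31, gcd(3,31)=1 -> changes
  Option D: v=3, gcd(3,3)=3 -> preserves
  Option E: v=46, gcd(3,46)=1 -> changes

Answer: D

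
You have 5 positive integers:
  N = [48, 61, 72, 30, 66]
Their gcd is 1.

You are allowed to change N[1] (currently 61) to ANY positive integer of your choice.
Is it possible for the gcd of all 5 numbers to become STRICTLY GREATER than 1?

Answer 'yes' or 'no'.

Current gcd = 1
gcd of all OTHER numbers (without N[1]=61): gcd([48, 72, 30, 66]) = 6
The new gcd after any change is gcd(6, new_value).
This can be at most 6.
Since 6 > old gcd 1, the gcd CAN increase (e.g., set N[1] = 6).

Answer: yes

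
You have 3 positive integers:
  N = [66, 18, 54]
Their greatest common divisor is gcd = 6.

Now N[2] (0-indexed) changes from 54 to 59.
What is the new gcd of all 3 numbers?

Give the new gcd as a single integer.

Numbers: [66, 18, 54], gcd = 6
Change: index 2, 54 -> 59
gcd of the OTHER numbers (without index 2): gcd([66, 18]) = 6
New gcd = gcd(g_others, new_val) = gcd(6, 59) = 1

Answer: 1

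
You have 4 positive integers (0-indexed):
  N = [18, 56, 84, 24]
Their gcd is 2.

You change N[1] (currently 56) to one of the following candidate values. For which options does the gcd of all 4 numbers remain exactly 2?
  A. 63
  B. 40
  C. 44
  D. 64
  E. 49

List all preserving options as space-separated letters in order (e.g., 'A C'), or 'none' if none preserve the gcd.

Answer: B C D

Derivation:
Old gcd = 2; gcd of others (without N[1]) = 6
New gcd for candidate v: gcd(6, v). Preserves old gcd iff gcd(6, v) = 2.
  Option A: v=63, gcd(6,63)=3 -> changes
  Option B: v=40, gcd(6,40)=2 -> preserves
  Option C: v=44, gcd(6,44)=2 -> preserves
  Option D: v=64, gcd(6,64)=2 -> preserves
  Option E: v=49, gcd(6,49)=1 -> changes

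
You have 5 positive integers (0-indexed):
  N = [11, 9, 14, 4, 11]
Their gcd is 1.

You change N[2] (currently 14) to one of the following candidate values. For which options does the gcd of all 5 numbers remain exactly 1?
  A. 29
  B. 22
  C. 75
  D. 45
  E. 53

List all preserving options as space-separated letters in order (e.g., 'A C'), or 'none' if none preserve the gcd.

Old gcd = 1; gcd of others (without N[2]) = 1
New gcd for candidate v: gcd(1, v). Preserves old gcd iff gcd(1, v) = 1.
  Option A: v=29, gcd(1,29)=1 -> preserves
  Option B: v=22, gcd(1,22)=1 -> preserves
  Option C: v=75, gcd(1,75)=1 -> preserves
  Option D: v=45, gcd(1,45)=1 -> preserves
  Option E: v=53, gcd(1,53)=1 -> preserves

Answer: A B C D E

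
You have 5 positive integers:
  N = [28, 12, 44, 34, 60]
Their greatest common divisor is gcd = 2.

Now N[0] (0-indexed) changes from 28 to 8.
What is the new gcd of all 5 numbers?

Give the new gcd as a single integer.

Answer: 2

Derivation:
Numbers: [28, 12, 44, 34, 60], gcd = 2
Change: index 0, 28 -> 8
gcd of the OTHER numbers (without index 0): gcd([12, 44, 34, 60]) = 2
New gcd = gcd(g_others, new_val) = gcd(2, 8) = 2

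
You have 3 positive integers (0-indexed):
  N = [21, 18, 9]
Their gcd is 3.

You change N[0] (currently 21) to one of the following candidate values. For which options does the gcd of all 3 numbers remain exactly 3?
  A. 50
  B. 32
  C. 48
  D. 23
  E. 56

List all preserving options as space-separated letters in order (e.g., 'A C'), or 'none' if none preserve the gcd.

Answer: C

Derivation:
Old gcd = 3; gcd of others (without N[0]) = 9
New gcd for candidate v: gcd(9, v). Preserves old gcd iff gcd(9, v) = 3.
  Option A: v=50, gcd(9,50)=1 -> changes
  Option B: v=32, gcd(9,32)=1 -> changes
  Option C: v=48, gcd(9,48)=3 -> preserves
  Option D: v=23, gcd(9,23)=1 -> changes
  Option E: v=56, gcd(9,56)=1 -> changes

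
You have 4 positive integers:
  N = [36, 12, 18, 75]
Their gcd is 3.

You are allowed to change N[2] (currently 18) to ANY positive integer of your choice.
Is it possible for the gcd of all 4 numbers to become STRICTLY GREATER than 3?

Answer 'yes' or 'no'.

Answer: no

Derivation:
Current gcd = 3
gcd of all OTHER numbers (without N[2]=18): gcd([36, 12, 75]) = 3
The new gcd after any change is gcd(3, new_value).
This can be at most 3.
Since 3 = old gcd 3, the gcd can only stay the same or decrease.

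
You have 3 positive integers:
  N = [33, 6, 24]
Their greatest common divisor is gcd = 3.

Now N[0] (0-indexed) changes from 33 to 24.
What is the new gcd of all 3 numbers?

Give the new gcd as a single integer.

Answer: 6

Derivation:
Numbers: [33, 6, 24], gcd = 3
Change: index 0, 33 -> 24
gcd of the OTHER numbers (without index 0): gcd([6, 24]) = 6
New gcd = gcd(g_others, new_val) = gcd(6, 24) = 6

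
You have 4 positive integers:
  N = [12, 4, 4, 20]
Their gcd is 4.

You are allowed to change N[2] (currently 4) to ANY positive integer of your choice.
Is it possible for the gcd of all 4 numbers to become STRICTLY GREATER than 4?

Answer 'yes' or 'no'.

Answer: no

Derivation:
Current gcd = 4
gcd of all OTHER numbers (without N[2]=4): gcd([12, 4, 20]) = 4
The new gcd after any change is gcd(4, new_value).
This can be at most 4.
Since 4 = old gcd 4, the gcd can only stay the same or decrease.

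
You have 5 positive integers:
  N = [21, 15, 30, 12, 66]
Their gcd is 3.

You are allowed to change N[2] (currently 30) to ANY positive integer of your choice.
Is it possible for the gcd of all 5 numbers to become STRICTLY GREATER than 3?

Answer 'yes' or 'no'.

Answer: no

Derivation:
Current gcd = 3
gcd of all OTHER numbers (without N[2]=30): gcd([21, 15, 12, 66]) = 3
The new gcd after any change is gcd(3, new_value).
This can be at most 3.
Since 3 = old gcd 3, the gcd can only stay the same or decrease.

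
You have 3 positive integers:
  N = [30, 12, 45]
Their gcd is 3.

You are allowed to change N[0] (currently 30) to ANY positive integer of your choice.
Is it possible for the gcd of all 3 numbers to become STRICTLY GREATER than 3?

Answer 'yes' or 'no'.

Current gcd = 3
gcd of all OTHER numbers (without N[0]=30): gcd([12, 45]) = 3
The new gcd after any change is gcd(3, new_value).
This can be at most 3.
Since 3 = old gcd 3, the gcd can only stay the same or decrease.

Answer: no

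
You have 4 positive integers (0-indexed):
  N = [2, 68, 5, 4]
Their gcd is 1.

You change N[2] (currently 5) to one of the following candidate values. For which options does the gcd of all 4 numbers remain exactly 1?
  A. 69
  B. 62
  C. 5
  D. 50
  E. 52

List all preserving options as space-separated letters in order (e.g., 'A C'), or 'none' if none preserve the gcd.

Old gcd = 1; gcd of others (without N[2]) = 2
New gcd for candidate v: gcd(2, v). Preserves old gcd iff gcd(2, v) = 1.
  Option A: v=69, gcd(2,69)=1 -> preserves
  Option B: v=62, gcd(2,62)=2 -> changes
  Option C: v=5, gcd(2,5)=1 -> preserves
  Option D: v=50, gcd(2,50)=2 -> changes
  Option E: v=52, gcd(2,52)=2 -> changes

Answer: A C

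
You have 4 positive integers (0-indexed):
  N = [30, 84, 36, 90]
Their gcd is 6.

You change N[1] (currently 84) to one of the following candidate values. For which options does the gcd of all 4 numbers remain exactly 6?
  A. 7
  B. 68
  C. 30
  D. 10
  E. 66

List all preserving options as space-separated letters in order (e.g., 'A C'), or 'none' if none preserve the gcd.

Old gcd = 6; gcd of others (without N[1]) = 6
New gcd for candidate v: gcd(6, v). Preserves old gcd iff gcd(6, v) = 6.
  Option A: v=7, gcd(6,7)=1 -> changes
  Option B: v=68, gcd(6,68)=2 -> changes
  Option C: v=30, gcd(6,30)=6 -> preserves
  Option D: v=10, gcd(6,10)=2 -> changes
  Option E: v=66, gcd(6,66)=6 -> preserves

Answer: C E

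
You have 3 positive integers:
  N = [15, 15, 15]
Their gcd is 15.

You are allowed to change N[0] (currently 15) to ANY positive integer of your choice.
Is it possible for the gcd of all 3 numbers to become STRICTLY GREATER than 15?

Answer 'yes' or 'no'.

Answer: no

Derivation:
Current gcd = 15
gcd of all OTHER numbers (without N[0]=15): gcd([15, 15]) = 15
The new gcd after any change is gcd(15, new_value).
This can be at most 15.
Since 15 = old gcd 15, the gcd can only stay the same or decrease.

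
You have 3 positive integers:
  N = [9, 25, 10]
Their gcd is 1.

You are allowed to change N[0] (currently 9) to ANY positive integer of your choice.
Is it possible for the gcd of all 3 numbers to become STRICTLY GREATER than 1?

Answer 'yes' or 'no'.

Answer: yes

Derivation:
Current gcd = 1
gcd of all OTHER numbers (without N[0]=9): gcd([25, 10]) = 5
The new gcd after any change is gcd(5, new_value).
This can be at most 5.
Since 5 > old gcd 1, the gcd CAN increase (e.g., set N[0] = 5).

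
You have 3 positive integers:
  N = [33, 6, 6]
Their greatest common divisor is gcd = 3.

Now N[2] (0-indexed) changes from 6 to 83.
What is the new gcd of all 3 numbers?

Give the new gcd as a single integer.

Answer: 1

Derivation:
Numbers: [33, 6, 6], gcd = 3
Change: index 2, 6 -> 83
gcd of the OTHER numbers (without index 2): gcd([33, 6]) = 3
New gcd = gcd(g_others, new_val) = gcd(3, 83) = 1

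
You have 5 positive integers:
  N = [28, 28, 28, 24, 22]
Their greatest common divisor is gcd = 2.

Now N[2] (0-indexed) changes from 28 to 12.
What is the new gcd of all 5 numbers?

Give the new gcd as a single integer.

Numbers: [28, 28, 28, 24, 22], gcd = 2
Change: index 2, 28 -> 12
gcd of the OTHER numbers (without index 2): gcd([28, 28, 24, 22]) = 2
New gcd = gcd(g_others, new_val) = gcd(2, 12) = 2

Answer: 2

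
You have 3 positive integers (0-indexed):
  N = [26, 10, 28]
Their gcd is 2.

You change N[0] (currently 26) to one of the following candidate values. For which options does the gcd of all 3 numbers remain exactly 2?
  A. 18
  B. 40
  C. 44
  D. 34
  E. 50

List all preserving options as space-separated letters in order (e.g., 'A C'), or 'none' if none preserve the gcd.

Old gcd = 2; gcd of others (without N[0]) = 2
New gcd for candidate v: gcd(2, v). Preserves old gcd iff gcd(2, v) = 2.
  Option A: v=18, gcd(2,18)=2 -> preserves
  Option B: v=40, gcd(2,40)=2 -> preserves
  Option C: v=44, gcd(2,44)=2 -> preserves
  Option D: v=34, gcd(2,34)=2 -> preserves
  Option E: v=50, gcd(2,50)=2 -> preserves

Answer: A B C D E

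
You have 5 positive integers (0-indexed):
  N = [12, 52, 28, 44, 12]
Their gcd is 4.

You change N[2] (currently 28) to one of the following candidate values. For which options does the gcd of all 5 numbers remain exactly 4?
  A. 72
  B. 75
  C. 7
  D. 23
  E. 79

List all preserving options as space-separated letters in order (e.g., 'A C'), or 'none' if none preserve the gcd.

Old gcd = 4; gcd of others (without N[2]) = 4
New gcd for candidate v: gcd(4, v). Preserves old gcd iff gcd(4, v) = 4.
  Option A: v=72, gcd(4,72)=4 -> preserves
  Option B: v=75, gcd(4,75)=1 -> changes
  Option C: v=7, gcd(4,7)=1 -> changes
  Option D: v=23, gcd(4,23)=1 -> changes
  Option E: v=79, gcd(4,79)=1 -> changes

Answer: A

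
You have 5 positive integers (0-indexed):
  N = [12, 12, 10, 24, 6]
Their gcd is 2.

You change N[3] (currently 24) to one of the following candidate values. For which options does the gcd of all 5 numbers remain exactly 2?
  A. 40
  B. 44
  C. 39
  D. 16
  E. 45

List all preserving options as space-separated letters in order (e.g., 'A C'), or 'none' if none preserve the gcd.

Answer: A B D

Derivation:
Old gcd = 2; gcd of others (without N[3]) = 2
New gcd for candidate v: gcd(2, v). Preserves old gcd iff gcd(2, v) = 2.
  Option A: v=40, gcd(2,40)=2 -> preserves
  Option B: v=44, gcd(2,44)=2 -> preserves
  Option C: v=39, gcd(2,39)=1 -> changes
  Option D: v=16, gcd(2,16)=2 -> preserves
  Option E: v=45, gcd(2,45)=1 -> changes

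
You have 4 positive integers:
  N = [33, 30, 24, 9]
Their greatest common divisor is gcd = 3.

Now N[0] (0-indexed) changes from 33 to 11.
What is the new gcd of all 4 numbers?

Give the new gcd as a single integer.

Numbers: [33, 30, 24, 9], gcd = 3
Change: index 0, 33 -> 11
gcd of the OTHER numbers (without index 0): gcd([30, 24, 9]) = 3
New gcd = gcd(g_others, new_val) = gcd(3, 11) = 1

Answer: 1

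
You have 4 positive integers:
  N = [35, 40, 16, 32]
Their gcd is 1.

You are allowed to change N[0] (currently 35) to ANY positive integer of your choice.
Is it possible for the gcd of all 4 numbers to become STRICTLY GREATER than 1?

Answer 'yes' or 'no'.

Answer: yes

Derivation:
Current gcd = 1
gcd of all OTHER numbers (without N[0]=35): gcd([40, 16, 32]) = 8
The new gcd after any change is gcd(8, new_value).
This can be at most 8.
Since 8 > old gcd 1, the gcd CAN increase (e.g., set N[0] = 8).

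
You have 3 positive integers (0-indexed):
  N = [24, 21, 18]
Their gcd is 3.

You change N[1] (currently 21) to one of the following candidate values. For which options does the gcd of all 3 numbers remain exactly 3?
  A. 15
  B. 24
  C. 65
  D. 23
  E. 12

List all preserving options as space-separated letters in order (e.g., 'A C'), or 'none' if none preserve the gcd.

Answer: A

Derivation:
Old gcd = 3; gcd of others (without N[1]) = 6
New gcd for candidate v: gcd(6, v). Preserves old gcd iff gcd(6, v) = 3.
  Option A: v=15, gcd(6,15)=3 -> preserves
  Option B: v=24, gcd(6,24)=6 -> changes
  Option C: v=65, gcd(6,65)=1 -> changes
  Option D: v=23, gcd(6,23)=1 -> changes
  Option E: v=12, gcd(6,12)=6 -> changes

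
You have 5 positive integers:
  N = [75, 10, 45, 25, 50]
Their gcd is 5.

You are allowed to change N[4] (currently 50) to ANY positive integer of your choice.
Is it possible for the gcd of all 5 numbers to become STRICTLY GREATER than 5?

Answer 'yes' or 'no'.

Current gcd = 5
gcd of all OTHER numbers (without N[4]=50): gcd([75, 10, 45, 25]) = 5
The new gcd after any change is gcd(5, new_value).
This can be at most 5.
Since 5 = old gcd 5, the gcd can only stay the same or decrease.

Answer: no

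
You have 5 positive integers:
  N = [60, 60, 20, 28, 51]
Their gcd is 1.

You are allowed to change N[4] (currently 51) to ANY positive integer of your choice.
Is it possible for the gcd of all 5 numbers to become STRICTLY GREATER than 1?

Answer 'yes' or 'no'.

Answer: yes

Derivation:
Current gcd = 1
gcd of all OTHER numbers (without N[4]=51): gcd([60, 60, 20, 28]) = 4
The new gcd after any change is gcd(4, new_value).
This can be at most 4.
Since 4 > old gcd 1, the gcd CAN increase (e.g., set N[4] = 4).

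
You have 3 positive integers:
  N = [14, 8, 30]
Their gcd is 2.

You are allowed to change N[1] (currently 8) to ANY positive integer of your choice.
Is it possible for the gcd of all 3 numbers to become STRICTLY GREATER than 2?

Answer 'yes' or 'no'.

Answer: no

Derivation:
Current gcd = 2
gcd of all OTHER numbers (without N[1]=8): gcd([14, 30]) = 2
The new gcd after any change is gcd(2, new_value).
This can be at most 2.
Since 2 = old gcd 2, the gcd can only stay the same or decrease.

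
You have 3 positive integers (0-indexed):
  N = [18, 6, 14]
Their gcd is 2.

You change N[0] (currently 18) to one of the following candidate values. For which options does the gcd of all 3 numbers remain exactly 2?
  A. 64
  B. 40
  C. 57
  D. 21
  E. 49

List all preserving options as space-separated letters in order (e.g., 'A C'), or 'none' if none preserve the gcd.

Old gcd = 2; gcd of others (without N[0]) = 2
New gcd for candidate v: gcd(2, v). Preserves old gcd iff gcd(2, v) = 2.
  Option A: v=64, gcd(2,64)=2 -> preserves
  Option B: v=40, gcd(2,40)=2 -> preserves
  Option C: v=57, gcd(2,57)=1 -> changes
  Option D: v=21, gcd(2,21)=1 -> changes
  Option E: v=49, gcd(2,49)=1 -> changes

Answer: A B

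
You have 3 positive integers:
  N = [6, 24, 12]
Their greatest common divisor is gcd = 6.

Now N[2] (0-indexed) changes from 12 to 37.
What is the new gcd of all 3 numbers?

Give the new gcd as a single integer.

Answer: 1

Derivation:
Numbers: [6, 24, 12], gcd = 6
Change: index 2, 12 -> 37
gcd of the OTHER numbers (without index 2): gcd([6, 24]) = 6
New gcd = gcd(g_others, new_val) = gcd(6, 37) = 1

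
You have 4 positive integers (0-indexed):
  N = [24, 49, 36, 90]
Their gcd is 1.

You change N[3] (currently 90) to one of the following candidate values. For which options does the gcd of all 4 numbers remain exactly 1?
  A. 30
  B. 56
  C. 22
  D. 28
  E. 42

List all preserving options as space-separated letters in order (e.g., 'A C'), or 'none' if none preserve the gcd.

Old gcd = 1; gcd of others (without N[3]) = 1
New gcd for candidate v: gcd(1, v). Preserves old gcd iff gcd(1, v) = 1.
  Option A: v=30, gcd(1,30)=1 -> preserves
  Option B: v=56, gcd(1,56)=1 -> preserves
  Option C: v=22, gcd(1,22)=1 -> preserves
  Option D: v=28, gcd(1,28)=1 -> preserves
  Option E: v=42, gcd(1,42)=1 -> preserves

Answer: A B C D E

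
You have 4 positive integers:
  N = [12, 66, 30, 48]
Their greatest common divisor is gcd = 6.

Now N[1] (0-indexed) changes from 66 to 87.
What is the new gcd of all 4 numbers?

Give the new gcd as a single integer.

Numbers: [12, 66, 30, 48], gcd = 6
Change: index 1, 66 -> 87
gcd of the OTHER numbers (without index 1): gcd([12, 30, 48]) = 6
New gcd = gcd(g_others, new_val) = gcd(6, 87) = 3

Answer: 3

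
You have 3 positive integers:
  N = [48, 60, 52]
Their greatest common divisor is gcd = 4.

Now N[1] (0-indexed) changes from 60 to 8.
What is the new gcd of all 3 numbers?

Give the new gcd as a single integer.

Answer: 4

Derivation:
Numbers: [48, 60, 52], gcd = 4
Change: index 1, 60 -> 8
gcd of the OTHER numbers (without index 1): gcd([48, 52]) = 4
New gcd = gcd(g_others, new_val) = gcd(4, 8) = 4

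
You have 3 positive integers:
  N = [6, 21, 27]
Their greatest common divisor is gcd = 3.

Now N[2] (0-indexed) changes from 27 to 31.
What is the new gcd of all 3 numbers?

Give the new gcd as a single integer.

Answer: 1

Derivation:
Numbers: [6, 21, 27], gcd = 3
Change: index 2, 27 -> 31
gcd of the OTHER numbers (without index 2): gcd([6, 21]) = 3
New gcd = gcd(g_others, new_val) = gcd(3, 31) = 1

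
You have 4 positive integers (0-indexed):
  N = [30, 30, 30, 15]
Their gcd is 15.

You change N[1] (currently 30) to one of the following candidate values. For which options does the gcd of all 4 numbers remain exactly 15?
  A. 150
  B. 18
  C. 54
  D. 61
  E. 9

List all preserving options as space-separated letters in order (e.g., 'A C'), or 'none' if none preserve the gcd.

Answer: A

Derivation:
Old gcd = 15; gcd of others (without N[1]) = 15
New gcd for candidate v: gcd(15, v). Preserves old gcd iff gcd(15, v) = 15.
  Option A: v=150, gcd(15,150)=15 -> preserves
  Option B: v=18, gcd(15,18)=3 -> changes
  Option C: v=54, gcd(15,54)=3 -> changes
  Option D: v=61, gcd(15,61)=1 -> changes
  Option E: v=9, gcd(15,9)=3 -> changes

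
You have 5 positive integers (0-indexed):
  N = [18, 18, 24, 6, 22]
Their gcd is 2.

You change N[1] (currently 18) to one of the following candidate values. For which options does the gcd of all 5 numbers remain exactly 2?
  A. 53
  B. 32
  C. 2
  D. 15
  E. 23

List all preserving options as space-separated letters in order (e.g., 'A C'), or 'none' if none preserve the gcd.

Old gcd = 2; gcd of others (without N[1]) = 2
New gcd for candidate v: gcd(2, v). Preserves old gcd iff gcd(2, v) = 2.
  Option A: v=53, gcd(2,53)=1 -> changes
  Option B: v=32, gcd(2,32)=2 -> preserves
  Option C: v=2, gcd(2,2)=2 -> preserves
  Option D: v=15, gcd(2,15)=1 -> changes
  Option E: v=23, gcd(2,23)=1 -> changes

Answer: B C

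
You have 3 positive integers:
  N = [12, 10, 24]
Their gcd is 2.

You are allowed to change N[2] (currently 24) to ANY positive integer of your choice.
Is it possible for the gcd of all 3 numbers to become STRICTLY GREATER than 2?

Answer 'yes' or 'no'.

Answer: no

Derivation:
Current gcd = 2
gcd of all OTHER numbers (without N[2]=24): gcd([12, 10]) = 2
The new gcd after any change is gcd(2, new_value).
This can be at most 2.
Since 2 = old gcd 2, the gcd can only stay the same or decrease.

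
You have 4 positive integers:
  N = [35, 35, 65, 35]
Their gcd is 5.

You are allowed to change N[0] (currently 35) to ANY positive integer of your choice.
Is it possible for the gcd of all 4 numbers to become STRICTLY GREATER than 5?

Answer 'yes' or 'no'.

Answer: no

Derivation:
Current gcd = 5
gcd of all OTHER numbers (without N[0]=35): gcd([35, 65, 35]) = 5
The new gcd after any change is gcd(5, new_value).
This can be at most 5.
Since 5 = old gcd 5, the gcd can only stay the same or decrease.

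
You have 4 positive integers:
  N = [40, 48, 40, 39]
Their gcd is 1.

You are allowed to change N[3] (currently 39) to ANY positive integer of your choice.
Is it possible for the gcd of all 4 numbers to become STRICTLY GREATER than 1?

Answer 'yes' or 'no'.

Answer: yes

Derivation:
Current gcd = 1
gcd of all OTHER numbers (without N[3]=39): gcd([40, 48, 40]) = 8
The new gcd after any change is gcd(8, new_value).
This can be at most 8.
Since 8 > old gcd 1, the gcd CAN increase (e.g., set N[3] = 8).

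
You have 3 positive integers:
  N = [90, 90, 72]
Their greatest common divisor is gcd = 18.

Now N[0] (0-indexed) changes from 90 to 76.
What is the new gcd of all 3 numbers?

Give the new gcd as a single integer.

Answer: 2

Derivation:
Numbers: [90, 90, 72], gcd = 18
Change: index 0, 90 -> 76
gcd of the OTHER numbers (without index 0): gcd([90, 72]) = 18
New gcd = gcd(g_others, new_val) = gcd(18, 76) = 2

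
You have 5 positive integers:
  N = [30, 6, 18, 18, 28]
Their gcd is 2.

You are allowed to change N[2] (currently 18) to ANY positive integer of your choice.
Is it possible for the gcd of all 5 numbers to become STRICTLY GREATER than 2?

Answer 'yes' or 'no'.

Answer: no

Derivation:
Current gcd = 2
gcd of all OTHER numbers (without N[2]=18): gcd([30, 6, 18, 28]) = 2
The new gcd after any change is gcd(2, new_value).
This can be at most 2.
Since 2 = old gcd 2, the gcd can only stay the same or decrease.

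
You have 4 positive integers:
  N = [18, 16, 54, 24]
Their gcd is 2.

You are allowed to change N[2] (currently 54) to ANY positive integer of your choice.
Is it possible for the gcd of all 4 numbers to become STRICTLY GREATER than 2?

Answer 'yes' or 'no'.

Answer: no

Derivation:
Current gcd = 2
gcd of all OTHER numbers (without N[2]=54): gcd([18, 16, 24]) = 2
The new gcd after any change is gcd(2, new_value).
This can be at most 2.
Since 2 = old gcd 2, the gcd can only stay the same or decrease.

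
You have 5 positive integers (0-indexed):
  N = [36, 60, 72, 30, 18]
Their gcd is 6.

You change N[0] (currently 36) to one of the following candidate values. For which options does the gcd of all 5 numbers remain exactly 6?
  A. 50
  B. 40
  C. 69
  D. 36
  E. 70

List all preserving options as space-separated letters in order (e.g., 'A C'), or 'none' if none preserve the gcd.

Old gcd = 6; gcd of others (without N[0]) = 6
New gcd for candidate v: gcd(6, v). Preserves old gcd iff gcd(6, v) = 6.
  Option A: v=50, gcd(6,50)=2 -> changes
  Option B: v=40, gcd(6,40)=2 -> changes
  Option C: v=69, gcd(6,69)=3 -> changes
  Option D: v=36, gcd(6,36)=6 -> preserves
  Option E: v=70, gcd(6,70)=2 -> changes

Answer: D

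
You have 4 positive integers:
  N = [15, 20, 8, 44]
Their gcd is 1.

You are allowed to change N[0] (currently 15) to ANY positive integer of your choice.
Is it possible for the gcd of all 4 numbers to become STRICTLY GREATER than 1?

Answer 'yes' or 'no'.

Answer: yes

Derivation:
Current gcd = 1
gcd of all OTHER numbers (without N[0]=15): gcd([20, 8, 44]) = 4
The new gcd after any change is gcd(4, new_value).
This can be at most 4.
Since 4 > old gcd 1, the gcd CAN increase (e.g., set N[0] = 4).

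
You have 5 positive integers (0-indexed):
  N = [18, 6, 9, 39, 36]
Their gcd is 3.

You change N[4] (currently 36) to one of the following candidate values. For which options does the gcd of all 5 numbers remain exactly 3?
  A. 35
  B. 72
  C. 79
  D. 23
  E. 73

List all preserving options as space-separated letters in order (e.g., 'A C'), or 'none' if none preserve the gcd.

Answer: B

Derivation:
Old gcd = 3; gcd of others (without N[4]) = 3
New gcd for candidate v: gcd(3, v). Preserves old gcd iff gcd(3, v) = 3.
  Option A: v=35, gcd(3,35)=1 -> changes
  Option B: v=72, gcd(3,72)=3 -> preserves
  Option C: v=79, gcd(3,79)=1 -> changes
  Option D: v=23, gcd(3,23)=1 -> changes
  Option E: v=73, gcd(3,73)=1 -> changes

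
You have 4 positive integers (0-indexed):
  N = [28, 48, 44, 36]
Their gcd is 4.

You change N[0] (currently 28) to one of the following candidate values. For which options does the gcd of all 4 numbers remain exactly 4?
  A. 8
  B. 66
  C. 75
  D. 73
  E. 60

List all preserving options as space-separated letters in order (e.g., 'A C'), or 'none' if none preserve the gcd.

Old gcd = 4; gcd of others (without N[0]) = 4
New gcd for candidate v: gcd(4, v). Preserves old gcd iff gcd(4, v) = 4.
  Option A: v=8, gcd(4,8)=4 -> preserves
  Option B: v=66, gcd(4,66)=2 -> changes
  Option C: v=75, gcd(4,75)=1 -> changes
  Option D: v=73, gcd(4,73)=1 -> changes
  Option E: v=60, gcd(4,60)=4 -> preserves

Answer: A E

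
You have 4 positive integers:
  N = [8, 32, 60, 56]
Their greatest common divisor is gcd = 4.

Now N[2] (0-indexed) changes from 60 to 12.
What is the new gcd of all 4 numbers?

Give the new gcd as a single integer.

Answer: 4

Derivation:
Numbers: [8, 32, 60, 56], gcd = 4
Change: index 2, 60 -> 12
gcd of the OTHER numbers (without index 2): gcd([8, 32, 56]) = 8
New gcd = gcd(g_others, new_val) = gcd(8, 12) = 4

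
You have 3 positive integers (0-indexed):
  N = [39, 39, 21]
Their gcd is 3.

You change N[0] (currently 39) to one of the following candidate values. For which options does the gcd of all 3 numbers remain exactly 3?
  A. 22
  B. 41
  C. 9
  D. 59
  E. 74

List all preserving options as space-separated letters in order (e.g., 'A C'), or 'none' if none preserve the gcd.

Old gcd = 3; gcd of others (without N[0]) = 3
New gcd for candidate v: gcd(3, v). Preserves old gcd iff gcd(3, v) = 3.
  Option A: v=22, gcd(3,22)=1 -> changes
  Option B: v=41, gcd(3,41)=1 -> changes
  Option C: v=9, gcd(3,9)=3 -> preserves
  Option D: v=59, gcd(3,59)=1 -> changes
  Option E: v=74, gcd(3,74)=1 -> changes

Answer: C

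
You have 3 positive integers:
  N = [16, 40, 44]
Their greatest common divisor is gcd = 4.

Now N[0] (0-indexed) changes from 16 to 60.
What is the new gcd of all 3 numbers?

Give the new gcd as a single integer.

Numbers: [16, 40, 44], gcd = 4
Change: index 0, 16 -> 60
gcd of the OTHER numbers (without index 0): gcd([40, 44]) = 4
New gcd = gcd(g_others, new_val) = gcd(4, 60) = 4

Answer: 4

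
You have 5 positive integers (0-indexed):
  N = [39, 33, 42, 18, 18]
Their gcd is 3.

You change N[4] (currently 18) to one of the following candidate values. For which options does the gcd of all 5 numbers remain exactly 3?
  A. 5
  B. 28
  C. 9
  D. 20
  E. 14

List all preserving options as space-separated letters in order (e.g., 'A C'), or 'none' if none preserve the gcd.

Old gcd = 3; gcd of others (without N[4]) = 3
New gcd for candidate v: gcd(3, v). Preserves old gcd iff gcd(3, v) = 3.
  Option A: v=5, gcd(3,5)=1 -> changes
  Option B: v=28, gcd(3,28)=1 -> changes
  Option C: v=9, gcd(3,9)=3 -> preserves
  Option D: v=20, gcd(3,20)=1 -> changes
  Option E: v=14, gcd(3,14)=1 -> changes

Answer: C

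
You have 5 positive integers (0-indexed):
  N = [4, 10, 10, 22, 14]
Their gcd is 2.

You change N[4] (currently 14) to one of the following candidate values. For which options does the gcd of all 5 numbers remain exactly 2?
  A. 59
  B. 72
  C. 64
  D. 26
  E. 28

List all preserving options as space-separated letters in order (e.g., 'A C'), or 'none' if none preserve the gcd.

Answer: B C D E

Derivation:
Old gcd = 2; gcd of others (without N[4]) = 2
New gcd for candidate v: gcd(2, v). Preserves old gcd iff gcd(2, v) = 2.
  Option A: v=59, gcd(2,59)=1 -> changes
  Option B: v=72, gcd(2,72)=2 -> preserves
  Option C: v=64, gcd(2,64)=2 -> preserves
  Option D: v=26, gcd(2,26)=2 -> preserves
  Option E: v=28, gcd(2,28)=2 -> preserves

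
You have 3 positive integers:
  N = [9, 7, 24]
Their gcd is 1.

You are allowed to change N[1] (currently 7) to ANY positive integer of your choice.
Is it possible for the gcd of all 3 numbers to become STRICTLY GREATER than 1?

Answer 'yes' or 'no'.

Current gcd = 1
gcd of all OTHER numbers (without N[1]=7): gcd([9, 24]) = 3
The new gcd after any change is gcd(3, new_value).
This can be at most 3.
Since 3 > old gcd 1, the gcd CAN increase (e.g., set N[1] = 3).

Answer: yes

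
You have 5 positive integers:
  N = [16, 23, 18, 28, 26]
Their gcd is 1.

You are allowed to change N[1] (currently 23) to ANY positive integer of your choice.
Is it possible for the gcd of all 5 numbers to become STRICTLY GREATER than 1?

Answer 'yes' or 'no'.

Answer: yes

Derivation:
Current gcd = 1
gcd of all OTHER numbers (without N[1]=23): gcd([16, 18, 28, 26]) = 2
The new gcd after any change is gcd(2, new_value).
This can be at most 2.
Since 2 > old gcd 1, the gcd CAN increase (e.g., set N[1] = 2).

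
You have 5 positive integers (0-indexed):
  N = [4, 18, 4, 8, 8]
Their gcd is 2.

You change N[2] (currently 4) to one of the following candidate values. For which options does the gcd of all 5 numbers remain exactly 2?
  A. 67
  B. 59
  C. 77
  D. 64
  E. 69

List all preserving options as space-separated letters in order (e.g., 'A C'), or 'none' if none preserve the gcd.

Old gcd = 2; gcd of others (without N[2]) = 2
New gcd for candidate v: gcd(2, v). Preserves old gcd iff gcd(2, v) = 2.
  Option A: v=67, gcd(2,67)=1 -> changes
  Option B: v=59, gcd(2,59)=1 -> changes
  Option C: v=77, gcd(2,77)=1 -> changes
  Option D: v=64, gcd(2,64)=2 -> preserves
  Option E: v=69, gcd(2,69)=1 -> changes

Answer: D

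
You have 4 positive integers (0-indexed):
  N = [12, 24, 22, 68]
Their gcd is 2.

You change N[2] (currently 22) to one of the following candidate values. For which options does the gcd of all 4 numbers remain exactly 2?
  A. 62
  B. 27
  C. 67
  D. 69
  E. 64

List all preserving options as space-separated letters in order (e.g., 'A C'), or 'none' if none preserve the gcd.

Old gcd = 2; gcd of others (without N[2]) = 4
New gcd for candidate v: gcd(4, v). Preserves old gcd iff gcd(4, v) = 2.
  Option A: v=62, gcd(4,62)=2 -> preserves
  Option B: v=27, gcd(4,27)=1 -> changes
  Option C: v=67, gcd(4,67)=1 -> changes
  Option D: v=69, gcd(4,69)=1 -> changes
  Option E: v=64, gcd(4,64)=4 -> changes

Answer: A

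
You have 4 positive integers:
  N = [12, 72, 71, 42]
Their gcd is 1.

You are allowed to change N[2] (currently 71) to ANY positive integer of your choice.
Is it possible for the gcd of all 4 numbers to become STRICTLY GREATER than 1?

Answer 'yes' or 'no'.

Current gcd = 1
gcd of all OTHER numbers (without N[2]=71): gcd([12, 72, 42]) = 6
The new gcd after any change is gcd(6, new_value).
This can be at most 6.
Since 6 > old gcd 1, the gcd CAN increase (e.g., set N[2] = 6).

Answer: yes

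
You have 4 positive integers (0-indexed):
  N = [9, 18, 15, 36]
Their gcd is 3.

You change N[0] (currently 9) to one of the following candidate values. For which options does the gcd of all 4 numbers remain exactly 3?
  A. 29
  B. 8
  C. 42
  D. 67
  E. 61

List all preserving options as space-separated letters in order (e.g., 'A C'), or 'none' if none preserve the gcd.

Old gcd = 3; gcd of others (without N[0]) = 3
New gcd for candidate v: gcd(3, v). Preserves old gcd iff gcd(3, v) = 3.
  Option A: v=29, gcd(3,29)=1 -> changes
  Option B: v=8, gcd(3,8)=1 -> changes
  Option C: v=42, gcd(3,42)=3 -> preserves
  Option D: v=67, gcd(3,67)=1 -> changes
  Option E: v=61, gcd(3,61)=1 -> changes

Answer: C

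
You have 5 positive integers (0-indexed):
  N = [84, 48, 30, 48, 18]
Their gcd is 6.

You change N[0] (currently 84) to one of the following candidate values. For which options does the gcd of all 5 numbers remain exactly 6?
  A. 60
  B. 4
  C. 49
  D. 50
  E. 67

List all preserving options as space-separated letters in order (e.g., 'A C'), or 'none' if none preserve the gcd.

Old gcd = 6; gcd of others (without N[0]) = 6
New gcd for candidate v: gcd(6, v). Preserves old gcd iff gcd(6, v) = 6.
  Option A: v=60, gcd(6,60)=6 -> preserves
  Option B: v=4, gcd(6,4)=2 -> changes
  Option C: v=49, gcd(6,49)=1 -> changes
  Option D: v=50, gcd(6,50)=2 -> changes
  Option E: v=67, gcd(6,67)=1 -> changes

Answer: A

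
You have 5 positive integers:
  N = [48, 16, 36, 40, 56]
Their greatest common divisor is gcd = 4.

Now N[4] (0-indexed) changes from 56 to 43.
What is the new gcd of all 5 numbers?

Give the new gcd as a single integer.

Numbers: [48, 16, 36, 40, 56], gcd = 4
Change: index 4, 56 -> 43
gcd of the OTHER numbers (without index 4): gcd([48, 16, 36, 40]) = 4
New gcd = gcd(g_others, new_val) = gcd(4, 43) = 1

Answer: 1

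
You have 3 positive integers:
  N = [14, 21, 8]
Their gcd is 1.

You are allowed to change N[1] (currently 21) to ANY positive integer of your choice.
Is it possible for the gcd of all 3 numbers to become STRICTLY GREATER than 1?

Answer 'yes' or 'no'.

Answer: yes

Derivation:
Current gcd = 1
gcd of all OTHER numbers (without N[1]=21): gcd([14, 8]) = 2
The new gcd after any change is gcd(2, new_value).
This can be at most 2.
Since 2 > old gcd 1, the gcd CAN increase (e.g., set N[1] = 2).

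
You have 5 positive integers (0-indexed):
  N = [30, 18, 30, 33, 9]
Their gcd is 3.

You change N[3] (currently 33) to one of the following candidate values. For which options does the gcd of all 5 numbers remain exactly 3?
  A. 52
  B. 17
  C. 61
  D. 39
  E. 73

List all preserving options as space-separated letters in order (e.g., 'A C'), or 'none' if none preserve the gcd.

Old gcd = 3; gcd of others (without N[3]) = 3
New gcd for candidate v: gcd(3, v). Preserves old gcd iff gcd(3, v) = 3.
  Option A: v=52, gcd(3,52)=1 -> changes
  Option B: v=17, gcd(3,17)=1 -> changes
  Option C: v=61, gcd(3,61)=1 -> changes
  Option D: v=39, gcd(3,39)=3 -> preserves
  Option E: v=73, gcd(3,73)=1 -> changes

Answer: D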